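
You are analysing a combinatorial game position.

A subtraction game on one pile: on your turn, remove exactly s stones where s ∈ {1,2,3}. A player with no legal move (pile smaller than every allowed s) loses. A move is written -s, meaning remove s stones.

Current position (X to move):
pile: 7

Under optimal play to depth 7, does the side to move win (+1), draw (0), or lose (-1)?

value(7, X) = +1

p1 X@[7]: -1[6]-1 -2[5]-1 -3[4]+1*
p2 O@[4]: -1[3]-1* -2[2]-1 -3[1]-1
p3 X@[3]: -1[2]-1 -2[1]-1 -3[0]+1*
p4 O@[0] terminal -1; root [7] d7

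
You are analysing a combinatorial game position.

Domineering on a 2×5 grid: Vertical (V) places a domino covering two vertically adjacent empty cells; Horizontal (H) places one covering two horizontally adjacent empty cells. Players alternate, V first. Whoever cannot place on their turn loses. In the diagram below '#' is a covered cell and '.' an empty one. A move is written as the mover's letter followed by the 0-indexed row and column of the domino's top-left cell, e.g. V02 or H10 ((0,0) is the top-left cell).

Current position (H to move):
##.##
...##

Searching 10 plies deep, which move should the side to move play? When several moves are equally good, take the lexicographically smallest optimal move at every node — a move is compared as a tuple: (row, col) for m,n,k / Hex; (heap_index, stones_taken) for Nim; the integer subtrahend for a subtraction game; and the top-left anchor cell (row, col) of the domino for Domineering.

H's best at [##.##/...##]: H11

ply 1, H at ##.##/...## | H10=-1→##.##/##.##; H11=+1→##.##/.####*
ply 2: ##.##/.#### is terminal -1 (V); from ##.##/...## depth 10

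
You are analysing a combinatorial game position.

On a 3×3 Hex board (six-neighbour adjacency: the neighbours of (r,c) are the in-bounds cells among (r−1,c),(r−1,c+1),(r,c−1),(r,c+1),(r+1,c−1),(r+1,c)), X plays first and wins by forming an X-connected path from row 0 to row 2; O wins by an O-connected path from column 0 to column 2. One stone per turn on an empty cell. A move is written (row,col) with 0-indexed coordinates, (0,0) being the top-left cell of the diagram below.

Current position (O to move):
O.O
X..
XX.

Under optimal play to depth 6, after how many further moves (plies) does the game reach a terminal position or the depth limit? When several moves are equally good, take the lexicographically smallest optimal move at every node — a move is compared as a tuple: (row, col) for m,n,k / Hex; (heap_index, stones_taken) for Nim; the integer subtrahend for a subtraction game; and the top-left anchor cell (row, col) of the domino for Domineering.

[O.O/X../XX.] O move#1: (0,1):+1/OOO/X../XX.*, (1,1):-1/O.O/XO./XX., (1,2):-1/O.O/X.O/XX., (2,2):-1/O.O/X../XXO
[OOO/X../XX.] end (terminal -1, X#2); searched O.O/X../XX. to 6

PV length from [O.O/X../XX.]: 1 ply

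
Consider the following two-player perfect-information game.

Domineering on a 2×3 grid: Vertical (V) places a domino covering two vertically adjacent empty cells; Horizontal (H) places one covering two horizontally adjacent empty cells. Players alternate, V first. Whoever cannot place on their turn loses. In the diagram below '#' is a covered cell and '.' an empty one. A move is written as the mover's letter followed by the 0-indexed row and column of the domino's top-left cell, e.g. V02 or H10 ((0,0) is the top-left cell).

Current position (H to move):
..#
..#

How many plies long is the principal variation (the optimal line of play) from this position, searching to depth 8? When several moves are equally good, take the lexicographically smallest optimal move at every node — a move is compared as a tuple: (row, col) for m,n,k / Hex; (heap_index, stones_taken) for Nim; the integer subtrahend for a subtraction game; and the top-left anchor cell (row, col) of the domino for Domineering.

PV length from [..#/..#]: 1 ply

[..#/..#] H move#1: H00:+1/###/..#*, H10:+1/..#/###
[###/..#] end (terminal -1, V#2); searched ..#/..# to 8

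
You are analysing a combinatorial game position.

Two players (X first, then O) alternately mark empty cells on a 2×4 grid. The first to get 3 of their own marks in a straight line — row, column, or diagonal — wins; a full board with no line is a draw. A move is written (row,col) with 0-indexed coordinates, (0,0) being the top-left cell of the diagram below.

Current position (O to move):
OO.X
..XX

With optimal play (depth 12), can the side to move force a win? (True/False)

ply 1, O at OO.X/..XX | (0,2)=+1→OOOX/..XX*; (1,0)=-1→OO.X/O.XX; (1,1)=+0→OO.X/.OXX
ply 2: OOOX/..XX is terminal -1 (X); from OO.X/..XX depth 12

O winning at [OO.X/..XX]: True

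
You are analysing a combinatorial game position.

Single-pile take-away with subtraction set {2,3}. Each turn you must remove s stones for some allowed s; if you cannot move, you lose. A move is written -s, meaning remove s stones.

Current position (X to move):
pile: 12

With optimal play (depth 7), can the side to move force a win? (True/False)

ply 1, X at 12 | -2=+1→10*; -3=-1→9
ply 2, O at 10 | -2=-1→8*; -3=-1→7
ply 3, X at 8 | -2=+1→6*; -3=+1→5
ply 4, O at 6 | -2=-1→4*; -3=-1→3
ply 5, X at 4 | -2=-1→2; -3=+1→1*
ply 6: 1 is terminal -1 (O); from 12 depth 7

X winning at [12]: True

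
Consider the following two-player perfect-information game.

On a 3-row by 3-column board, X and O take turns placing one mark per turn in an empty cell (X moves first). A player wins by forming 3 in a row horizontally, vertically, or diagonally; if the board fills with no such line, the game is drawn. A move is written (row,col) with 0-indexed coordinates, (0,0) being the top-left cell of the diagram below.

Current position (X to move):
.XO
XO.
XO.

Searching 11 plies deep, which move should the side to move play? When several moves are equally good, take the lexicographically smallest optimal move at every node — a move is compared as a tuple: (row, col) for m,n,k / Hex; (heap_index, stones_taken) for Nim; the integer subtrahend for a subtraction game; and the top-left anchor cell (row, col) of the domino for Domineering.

[.XO/XO./XO.] X move#1: (0,0):+1/XXO/XO./XO.*, (1,2):+0/.XO/XOX/XO., (2,2):+0/.XO/XO./XOX
[XXO/XO./XO.] end (terminal -1, O#2); searched .XO/XO./XO. to 11

X's best at [.XO/XO./XO.]: (0,0)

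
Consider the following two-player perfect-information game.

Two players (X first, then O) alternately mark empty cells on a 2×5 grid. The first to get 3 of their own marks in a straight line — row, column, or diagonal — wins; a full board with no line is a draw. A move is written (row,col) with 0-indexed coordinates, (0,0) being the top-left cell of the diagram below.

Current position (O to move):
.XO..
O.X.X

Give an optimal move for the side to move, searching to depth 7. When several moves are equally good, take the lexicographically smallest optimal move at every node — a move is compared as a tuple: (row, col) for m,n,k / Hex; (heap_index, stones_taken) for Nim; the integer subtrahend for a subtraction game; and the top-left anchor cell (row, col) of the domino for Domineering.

[.XO../O.X.X] O move#1: (0,0):-1/OXO../O.X.X, (0,3):-1/.XOO./O.X.X, (0,4):-1/.XO.O/O.X.X, (1,1):-1/.XO../OOX.X, (1,3):+0/.XO../O.XOX*
[.XO../O.XOX] X move#2: (0,0):+0/XXO../O.XOX*, (0,3):+0/.XOX./O.XOX, (0,4):+0/.XO.X/O.XOX, (1,1):+0/.XO../OXXOX
[XXO../O.XOX] O move#3: (0,3):+0/XXOO./O.XOX*, (0,4):+0/XXO.O/O.XOX, (1,1):+0/XXO../OOXOX
[XXOO./O.XOX] X move#4: (0,4):+0/XXOOX/O.XOX*, (1,1):-1/XXOO./OXXOX
[XXOOX/O.XOX] O move#5: (1,1):+0/XXOOX/OOXOX*
[XXOOX/OOXOX] end (terminal +0, X#6); searched .XO../O.X.X to 7

O's best at [.XO../O.X.X]: (1,3)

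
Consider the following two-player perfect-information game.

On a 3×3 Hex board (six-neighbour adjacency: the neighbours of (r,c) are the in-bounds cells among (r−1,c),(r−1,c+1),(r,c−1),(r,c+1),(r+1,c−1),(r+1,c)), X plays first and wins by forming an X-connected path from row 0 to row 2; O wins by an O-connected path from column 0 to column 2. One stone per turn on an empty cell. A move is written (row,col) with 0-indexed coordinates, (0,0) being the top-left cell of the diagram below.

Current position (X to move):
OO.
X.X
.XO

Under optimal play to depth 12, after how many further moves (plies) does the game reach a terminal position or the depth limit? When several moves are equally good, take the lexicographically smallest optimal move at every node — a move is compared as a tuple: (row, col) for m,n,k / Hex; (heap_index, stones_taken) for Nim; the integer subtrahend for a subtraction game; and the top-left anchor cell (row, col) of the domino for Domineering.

PV length from [OO./X.X/.XO]: 1 ply

p1 X@[OO./X.X/.XO]: (0,2)[OOX/X.X/.XO]+1* (1,1)[OO./XXX/.XO]-1 (2,0)[OO./X.X/XXO]-1
p2 O@[OOX/X.X/.XO] terminal -1; root [OO./X.X/.XO] d12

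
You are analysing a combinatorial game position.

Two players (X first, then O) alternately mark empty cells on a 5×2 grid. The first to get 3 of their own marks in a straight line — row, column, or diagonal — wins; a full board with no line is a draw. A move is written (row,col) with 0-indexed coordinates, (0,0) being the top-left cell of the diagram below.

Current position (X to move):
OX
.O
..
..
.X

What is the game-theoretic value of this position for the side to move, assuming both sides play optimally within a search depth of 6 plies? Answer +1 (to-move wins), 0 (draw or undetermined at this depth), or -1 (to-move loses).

value(OX/.O/../../.X, X) = 0

[OX/.O/../../.X] X move#1: (1,0):+0/OX/XO/../../.X*, (2,0):+0/OX/.O/X./../.X, (2,1):+0/OX/.O/.X/../.X, (3,0):+0/OX/.O/../X./.X, (3,1):+0/OX/.O/../.X/.X, (4,0):+0/OX/.O/../../XX
[OX/XO/../../.X] O move#2: (2,0):+0/OX/XO/O./../.X*, (2,1):+0/OX/XO/.O/../.X, (3,0):+0/OX/XO/../O./.X, (3,1):+0/OX/XO/../.O/.X, (4,0):+0/OX/XO/../../OX
[OX/XO/O./../.X] X move#3: (2,1):+0/OX/XO/OX/../.X*, (3,0):+0/OX/XO/O./X./.X, (3,1):+0/OX/XO/O./.X/.X, (4,0):+0/OX/XO/O./../XX
[OX/XO/OX/../.X] O move#4: (3,0):-1/OX/XO/OX/O./.X, (3,1):+0/OX/XO/OX/.O/.X*, (4,0):-1/OX/XO/OX/../OX
[OX/XO/OX/.O/.X] X move#5: (3,0):+0/OX/XO/OX/XO/.X*, (4,0):+0/OX/XO/OX/.O/XX
[OX/XO/OX/XO/.X] O move#6: (4,0):+0/OX/XO/OX/XO/OX*
[OX/XO/OX/XO/OX] end (terminal +0, X#7); searched OX/.O/../../.X to 6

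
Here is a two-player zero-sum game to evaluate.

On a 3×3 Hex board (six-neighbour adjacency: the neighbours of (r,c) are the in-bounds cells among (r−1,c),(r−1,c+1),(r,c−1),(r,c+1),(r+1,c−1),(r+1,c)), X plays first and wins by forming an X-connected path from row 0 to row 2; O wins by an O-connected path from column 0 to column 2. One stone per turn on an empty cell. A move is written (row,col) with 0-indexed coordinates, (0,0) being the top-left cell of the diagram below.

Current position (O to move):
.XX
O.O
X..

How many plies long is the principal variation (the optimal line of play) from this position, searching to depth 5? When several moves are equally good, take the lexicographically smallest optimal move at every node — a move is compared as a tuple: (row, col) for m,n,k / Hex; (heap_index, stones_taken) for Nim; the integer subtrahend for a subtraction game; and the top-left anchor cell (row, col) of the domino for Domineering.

PV length from [.XX/O.O/X..]: 1 ply

[.XX/O.O/X..] O move#1: (0,0):-1/OXX/O.O/X.., (1,1):+1/.XX/OOO/X..*, (2,1):-1/.XX/O.O/XO., (2,2):-1/.XX/O.O/X.O
[.XX/OOO/X..] end (terminal -1, X#2); searched .XX/O.O/X.. to 5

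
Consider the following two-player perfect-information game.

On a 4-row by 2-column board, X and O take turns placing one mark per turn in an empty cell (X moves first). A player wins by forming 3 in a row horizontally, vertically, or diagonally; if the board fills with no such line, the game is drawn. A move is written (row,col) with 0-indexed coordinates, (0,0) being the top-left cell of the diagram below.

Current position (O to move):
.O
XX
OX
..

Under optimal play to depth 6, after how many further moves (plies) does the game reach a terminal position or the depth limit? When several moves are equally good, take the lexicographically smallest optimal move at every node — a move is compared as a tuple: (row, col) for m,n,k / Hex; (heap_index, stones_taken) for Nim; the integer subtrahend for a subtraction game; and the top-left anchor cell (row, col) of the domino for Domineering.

PV length from [.O/XX/OX/..]: 3 plies

ply 1, O at .O/XX/OX/.. | (0,0)=-1→OO/XX/OX/..; (3,0)=-1→.O/XX/OX/O.; (3,1)=+0→.O/XX/OX/.O*
ply 2, X at .O/XX/OX/.O | (0,0)=+0→XO/XX/OX/.O*; (3,0)=+0→.O/XX/OX/XO
ply 3, O at XO/XX/OX/.O | (3,0)=+0→XO/XX/OX/OO*
ply 4: XO/XX/OX/OO is terminal +0 (X); from .O/XX/OX/.. depth 6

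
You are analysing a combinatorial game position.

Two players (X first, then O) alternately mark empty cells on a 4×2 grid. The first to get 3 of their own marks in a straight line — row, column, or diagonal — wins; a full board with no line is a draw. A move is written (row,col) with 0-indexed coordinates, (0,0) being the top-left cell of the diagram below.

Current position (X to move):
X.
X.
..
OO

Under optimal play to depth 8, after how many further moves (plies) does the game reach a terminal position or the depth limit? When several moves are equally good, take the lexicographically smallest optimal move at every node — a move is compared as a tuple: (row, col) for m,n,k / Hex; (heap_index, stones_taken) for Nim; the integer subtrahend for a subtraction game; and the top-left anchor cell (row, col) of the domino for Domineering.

[X./X./../OO] X move#1: (0,1):+0/XX/X./../OO, (1,1):+0/X./XX/../OO, (2,0):+1/X./X./X./OO*, (2,1):+0/X./X./.X/OO
[X./X./X./OO] end (terminal -1, O#2); searched X./X./../OO to 8

PV length from [X./X./../OO]: 1 ply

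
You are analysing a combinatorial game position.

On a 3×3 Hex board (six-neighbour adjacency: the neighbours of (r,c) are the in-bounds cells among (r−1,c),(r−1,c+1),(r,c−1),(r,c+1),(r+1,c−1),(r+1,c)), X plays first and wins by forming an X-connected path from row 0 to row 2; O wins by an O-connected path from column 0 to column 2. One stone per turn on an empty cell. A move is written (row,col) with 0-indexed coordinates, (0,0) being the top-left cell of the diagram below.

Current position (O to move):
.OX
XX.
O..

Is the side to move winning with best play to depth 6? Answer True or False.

p1 O@[.OX/XX./O..]: (0,0)[OOX/XX./O..]-1 (1,2)[.OX/XXO/O..]-1 (2,1)[.OX/XX./OO.]+1* (2,2)[.OX/XX./O.O]-1
p2 X@[.OX/XX./OO.]: (0,0)[XOX/XX./OO.]-1* (1,2)[.OX/XXX/OO.]-1 (2,2)[.OX/XX./OOX]-1
p3 O@[XOX/XX./OO.]: (1,2)[XOX/XXO/OO.]+1* (2,2)[XOX/XX./OOO]+1
p4 X@[XOX/XXO/OO.] terminal -1; root [.OX/XX./O..] d6

O winning at [.OX/XX./O..]: True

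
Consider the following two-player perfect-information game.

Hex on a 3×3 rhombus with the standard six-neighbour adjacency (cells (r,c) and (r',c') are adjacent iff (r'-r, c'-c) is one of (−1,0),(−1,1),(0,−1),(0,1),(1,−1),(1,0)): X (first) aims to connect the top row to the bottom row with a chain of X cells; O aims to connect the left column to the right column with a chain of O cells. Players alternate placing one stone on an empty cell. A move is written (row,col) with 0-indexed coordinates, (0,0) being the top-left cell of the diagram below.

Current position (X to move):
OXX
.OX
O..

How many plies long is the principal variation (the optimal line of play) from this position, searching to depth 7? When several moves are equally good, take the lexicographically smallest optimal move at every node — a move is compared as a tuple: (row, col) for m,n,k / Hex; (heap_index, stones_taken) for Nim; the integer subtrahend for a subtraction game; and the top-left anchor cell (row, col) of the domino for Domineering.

PV length from [OXX/.OX/O..]: 3 plies

[OXX/.OX/O..] X move#1: (1,0):+1/OXX/XOX/O..*, (2,1):+1/OXX/.OX/OX., (2,2):+1/OXX/.OX/O.X
[OXX/XOX/O..] O move#2: (2,1):-1/OXX/XOX/OO.*, (2,2):-1/OXX/XOX/O.O
[OXX/XOX/OO.] X move#3: (2,2):+1/OXX/XOX/OOX*
[OXX/XOX/OOX] end (terminal -1, O#4); searched OXX/.OX/O.. to 7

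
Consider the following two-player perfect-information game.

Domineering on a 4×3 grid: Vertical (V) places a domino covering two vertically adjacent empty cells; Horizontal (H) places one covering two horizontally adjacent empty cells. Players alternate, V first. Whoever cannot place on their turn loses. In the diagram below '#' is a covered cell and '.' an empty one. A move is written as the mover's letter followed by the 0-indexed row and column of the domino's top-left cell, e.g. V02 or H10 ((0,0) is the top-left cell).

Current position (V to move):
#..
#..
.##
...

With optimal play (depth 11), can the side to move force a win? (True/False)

V winning at [#../#../.##/...]: True

p1 V@[#../#../.##/...]: V01[##./##./.##/...]+1* V02[#.#/#.#/.##/...]+1 V20[#../#../###/#..]-1
p2 H@[##./##./.##/...]: H30[##./##./.##/##.]-1* H31[##./##./.##/.##]-1
p3 V@[##./##./.##/##.]: V02[###/###/.##/##.]+1*
p4 H@[###/###/.##/##.] terminal -1; root [#../#../.##/...] d11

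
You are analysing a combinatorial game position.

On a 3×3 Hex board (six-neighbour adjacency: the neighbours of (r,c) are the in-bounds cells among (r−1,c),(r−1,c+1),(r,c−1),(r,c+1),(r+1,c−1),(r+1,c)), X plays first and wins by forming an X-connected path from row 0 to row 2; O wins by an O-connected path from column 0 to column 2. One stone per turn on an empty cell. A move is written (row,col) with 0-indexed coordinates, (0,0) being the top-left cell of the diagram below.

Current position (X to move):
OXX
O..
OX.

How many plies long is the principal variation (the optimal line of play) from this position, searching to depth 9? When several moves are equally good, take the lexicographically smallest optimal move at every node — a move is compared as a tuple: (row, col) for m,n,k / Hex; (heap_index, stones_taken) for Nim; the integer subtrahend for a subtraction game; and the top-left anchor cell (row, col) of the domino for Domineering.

[OXX/O../OX.] X move#1: (1,1):+1/OXX/OX./OX.*, (1,2):+1/OXX/O.X/OX., (2,2):+1/OXX/O../OXX
[OXX/OX./OX.] end (terminal -1, O#2); searched OXX/O../OX. to 9

PV length from [OXX/O../OX.]: 1 ply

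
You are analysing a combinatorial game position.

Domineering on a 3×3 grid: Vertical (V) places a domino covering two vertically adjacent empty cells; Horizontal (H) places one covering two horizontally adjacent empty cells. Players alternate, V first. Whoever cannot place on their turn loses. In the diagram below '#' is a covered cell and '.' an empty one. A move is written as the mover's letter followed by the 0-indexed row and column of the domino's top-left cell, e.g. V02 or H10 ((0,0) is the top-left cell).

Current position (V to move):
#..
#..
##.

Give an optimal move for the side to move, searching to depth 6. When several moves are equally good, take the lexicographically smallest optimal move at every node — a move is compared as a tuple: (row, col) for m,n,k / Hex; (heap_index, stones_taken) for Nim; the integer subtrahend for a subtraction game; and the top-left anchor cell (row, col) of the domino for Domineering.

V's best at [#../#../##.]: V01

ply 1, V at #../#../##. | V01=+1→##./##./##.*; V02=+1→#.#/#.#/##.; V12=-1→#../#.#/###
ply 2: ##./##./##. is terminal -1 (H); from #../#../##. depth 6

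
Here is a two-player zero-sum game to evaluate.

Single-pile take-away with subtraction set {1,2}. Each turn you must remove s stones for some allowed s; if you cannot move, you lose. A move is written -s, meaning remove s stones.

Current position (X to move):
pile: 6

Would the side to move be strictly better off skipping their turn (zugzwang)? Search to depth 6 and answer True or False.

p1 X@[6]: -1[5]-1* -2[4]-1
p2 O@[5]: -1[4]-1 -2[3]+1*
p3 X@[3]: -1[2]-1* -2[1]-1
p4 O@[2]: -1[1]-1 -2[0]+1*
p5 X@[0] terminal -1; root [6] d6
suppose X passes — search the same position with O to move:
pass> p1 O@[6]: -1[5]-1* -2[4]-1
pass> p2 X@[5]: -1[4]-1 -2[3]+1*
pass> p3 O@[3]: -1[2]-1* -2[1]-1
pass> p4 X@[2]: -1[1]-1 -2[0]+1*
pass> p5 O@[0] terminal -1; root [6] d6
for X: play -1, pass +1

zugzwang(6, X) = True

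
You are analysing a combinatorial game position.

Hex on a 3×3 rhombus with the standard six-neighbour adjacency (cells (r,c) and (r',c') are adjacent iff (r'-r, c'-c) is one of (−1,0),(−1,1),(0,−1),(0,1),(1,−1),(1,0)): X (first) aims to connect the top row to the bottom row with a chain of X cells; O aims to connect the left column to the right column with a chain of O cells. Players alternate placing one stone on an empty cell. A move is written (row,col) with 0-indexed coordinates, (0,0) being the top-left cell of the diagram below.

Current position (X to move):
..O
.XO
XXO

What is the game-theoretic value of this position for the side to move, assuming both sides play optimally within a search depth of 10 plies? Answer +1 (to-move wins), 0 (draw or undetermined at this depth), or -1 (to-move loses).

p1 X@[..O/.XO/XXO]: (0,0)[X.O/.XO/XXO]+1* (0,1)[.XO/.XO/XXO]+1 (1,0)[..O/XXO/XXO]+1
p2 O@[X.O/.XO/XXO]: (0,1)[XOO/.XO/XXO]-1* (1,0)[X.O/OXO/XXO]-1
p3 X@[XOO/.XO/XXO]: (1,0)[XOO/XXO/XXO]+1*
p4 O@[XOO/XXO/XXO] terminal -1; root [..O/.XO/XXO] d10

value(..O/.XO/XXO, X) = +1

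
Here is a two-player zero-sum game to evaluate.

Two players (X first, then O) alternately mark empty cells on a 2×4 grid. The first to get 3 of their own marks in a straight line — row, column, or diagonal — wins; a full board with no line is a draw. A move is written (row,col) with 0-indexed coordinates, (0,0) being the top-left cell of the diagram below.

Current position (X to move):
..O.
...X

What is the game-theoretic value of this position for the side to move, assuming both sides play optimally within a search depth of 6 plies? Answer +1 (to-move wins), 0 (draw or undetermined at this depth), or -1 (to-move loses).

ply 1, X at ..O./...X | (0,0)=+0→X.O./...X*; (0,1)=+0→.XO./...X; (0,3)=+0→..OX/...X; (1,0)=-1→..O./X..X; (1,1)=+0→..O./.X.X; (1,2)=+0→..O./..XX
ply 2, O at X.O./...X | (0,1)=+0→XOO./...X*; (0,3)=+0→X.OO/...X; (1,0)=+0→X.O./O..X; (1,1)=+0→X.O./.O.X; (1,2)=+0→X.O./..OX
ply 3, X at XOO./...X | (0,3)=+0→XOOX/...X*; (1,0)=-1→XOO./X..X; (1,1)=-1→XOO./.X.X; (1,2)=-1→XOO./..XX
ply 4, O at XOOX/...X | (1,0)=+0→XOOX/O..X*; (1,1)=+0→XOOX/.O.X; (1,2)=+0→XOOX/..OX
ply 5, X at XOOX/O..X | (1,1)=+0→XOOX/OX.X*; (1,2)=+0→XOOX/O.XX
ply 6, O at XOOX/OX.X | (1,2)=+0→XOOX/OXOX*
ply 7: XOOX/OXOX is terminal +0 (X); from ..O./...X depth 6

value(..O./...X, X) = 0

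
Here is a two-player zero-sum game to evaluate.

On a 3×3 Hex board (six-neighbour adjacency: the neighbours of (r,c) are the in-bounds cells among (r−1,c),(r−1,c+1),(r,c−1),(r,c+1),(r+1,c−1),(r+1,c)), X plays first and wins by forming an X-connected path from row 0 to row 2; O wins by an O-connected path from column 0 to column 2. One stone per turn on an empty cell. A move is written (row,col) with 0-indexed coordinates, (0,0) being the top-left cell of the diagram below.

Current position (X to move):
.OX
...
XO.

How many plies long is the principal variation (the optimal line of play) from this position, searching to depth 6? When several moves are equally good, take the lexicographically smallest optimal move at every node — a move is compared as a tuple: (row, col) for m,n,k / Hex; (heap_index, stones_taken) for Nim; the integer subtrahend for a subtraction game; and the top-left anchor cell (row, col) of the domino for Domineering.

p1 X@[.OX/.../XO.]: (0,0)[XOX/.../XO.]+1* (1,0)[.OX/X../XO.]+1 (1,1)[.OX/.X./XO.]+1 (1,2)[.OX/..X/XO.]+1 (2,2)[.OX/.../XOX]+1
p2 O@[XOX/.../XO.]: (1,0)[XOX/O../XO.]-1* (1,1)[XOX/.O./XO.]-1 (1,2)[XOX/..O/XO.]-1 (2,2)[XOX/.../XOO]-1
p3 X@[XOX/O../XO.]: (1,1)[XOX/OX./XO.]+1* (1,2)[XOX/O.X/XO.]+1 (2,2)[XOX/O../XOX]+1
p4 O@[XOX/OX./XO.] terminal -1; root [.OX/.../XO.] d6

PV length from [.OX/.../XO.]: 3 plies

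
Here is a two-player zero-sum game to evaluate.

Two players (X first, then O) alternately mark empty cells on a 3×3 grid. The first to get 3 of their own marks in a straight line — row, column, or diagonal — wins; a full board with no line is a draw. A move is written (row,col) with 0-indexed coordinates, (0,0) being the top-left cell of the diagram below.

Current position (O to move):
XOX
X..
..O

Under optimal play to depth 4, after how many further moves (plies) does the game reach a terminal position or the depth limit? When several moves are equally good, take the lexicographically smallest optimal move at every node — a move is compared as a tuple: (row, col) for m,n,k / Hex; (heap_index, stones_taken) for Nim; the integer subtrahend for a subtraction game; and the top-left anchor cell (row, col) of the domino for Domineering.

PV length from [XOX/X../..O]: 4 plies

[XOX/X../..O] O move#1: (1,1):-1/XOX/XO./..O, (1,2):-1/XOX/X.O/..O, (2,0):+0/XOX/X../O.O*, (2,1):-1/XOX/X../.OO
[XOX/X../O.O] X move#2: (1,1):-1/XOX/XX./O.O, (1,2):-1/XOX/X.X/O.O, (2,1):+0/XOX/X../OXO*
[XOX/X../OXO] O move#3: (1,1):+0/XOX/XO./OXO*, (1,2):+0/XOX/X.O/OXO
[XOX/XO./OXO] X move#4: (1,2):+0/XOX/XOX/OXO*
[XOX/XOX/OXO] end (terminal +0, O#5); searched XOX/X../..O to 4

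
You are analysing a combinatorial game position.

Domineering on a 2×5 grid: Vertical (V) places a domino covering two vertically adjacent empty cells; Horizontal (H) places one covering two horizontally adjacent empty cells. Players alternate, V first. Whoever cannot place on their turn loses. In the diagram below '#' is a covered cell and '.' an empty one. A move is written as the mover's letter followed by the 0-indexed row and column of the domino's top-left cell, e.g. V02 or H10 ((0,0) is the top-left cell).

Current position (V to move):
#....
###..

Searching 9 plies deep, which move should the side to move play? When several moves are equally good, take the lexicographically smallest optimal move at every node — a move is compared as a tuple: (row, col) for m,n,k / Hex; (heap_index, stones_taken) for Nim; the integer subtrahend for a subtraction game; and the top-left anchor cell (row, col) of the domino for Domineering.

p1 V@[#..../###..]: V03[#..#./####.]+1* V04[#...#/###.#]-1
p2 H@[#..#./####.]: H01[####./####.]-1*
p3 V@[####./####.]: V04[#####/#####]+1*
p4 H@[#####/#####] terminal -1; root [#..../###..] d9

V's best at [#..../###..]: V03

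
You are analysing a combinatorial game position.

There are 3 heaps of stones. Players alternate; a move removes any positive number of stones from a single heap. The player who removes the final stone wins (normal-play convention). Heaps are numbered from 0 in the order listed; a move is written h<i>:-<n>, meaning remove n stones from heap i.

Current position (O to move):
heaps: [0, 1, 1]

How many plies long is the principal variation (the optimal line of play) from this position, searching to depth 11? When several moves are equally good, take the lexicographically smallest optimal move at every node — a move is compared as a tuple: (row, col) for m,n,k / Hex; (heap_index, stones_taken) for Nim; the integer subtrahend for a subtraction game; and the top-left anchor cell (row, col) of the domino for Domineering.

PV length from [(0,1,1)]: 2 plies

[(0,1,1)] O move#1: h1:-1:-1/(0,0,1)*, h2:-1:-1/(0,1,0)
[(0,0,1)] X move#2: h2:-1:+1/(0,0,0)*
[(0,0,0)] end (terminal -1, O#3); searched (0,1,1) to 11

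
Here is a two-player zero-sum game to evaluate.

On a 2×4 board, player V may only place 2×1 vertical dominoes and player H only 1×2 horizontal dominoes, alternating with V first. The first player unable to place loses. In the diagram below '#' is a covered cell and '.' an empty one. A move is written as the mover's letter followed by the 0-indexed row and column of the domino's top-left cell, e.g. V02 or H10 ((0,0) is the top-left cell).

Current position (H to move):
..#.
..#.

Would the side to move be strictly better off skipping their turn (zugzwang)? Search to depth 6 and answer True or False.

p1 H@[..#./..#.]: H00[###./..#.]+1* H10[..#./###.]+1
p2 V@[###./..#.]: V03[####/..##]-1*
p3 H@[####/..##]: H10[####/####]+1*
p4 V@[####/####] terminal -1; root [..#./..#.] d6
suppose H passes — search the same position with V to move:
pass> p1 V@[..#./..#.]: V00[#.#./#.#.]+1* V01[.##./.##.]+1 V03[..##/..##]-1
pass> p2 H@[#.#./#.#.] terminal -1; root [..#./..#.] d6
for H: play +1, pass -1

zugzwang(..#./..#., H) = False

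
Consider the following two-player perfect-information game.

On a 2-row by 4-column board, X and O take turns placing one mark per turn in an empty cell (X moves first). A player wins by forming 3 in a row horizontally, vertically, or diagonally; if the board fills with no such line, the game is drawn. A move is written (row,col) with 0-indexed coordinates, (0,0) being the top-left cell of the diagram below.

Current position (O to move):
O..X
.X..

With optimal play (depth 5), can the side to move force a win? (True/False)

ply 1, O at O..X/.X.. | (0,1)=+0→OO.X/.X..*; (0,2)=+0→O.OX/.X..; (1,0)=+0→O..X/OX..; (1,2)=+0→O..X/.XO.; (1,3)=+0→O..X/.X.O
ply 2, X at OO.X/.X.. | (0,2)=+0→OOXX/.X..*; (1,0)=-1→OO.X/XX..; (1,2)=-1→OO.X/.XX.; (1,3)=-1→OO.X/.X.X
ply 3, O at OOXX/.X.. | (1,0)=+0→OOXX/OX..*; (1,2)=+0→OOXX/.XO.; (1,3)=+0→OOXX/.X.O
ply 4, X at OOXX/OX.. | (1,2)=+0→OOXX/OXX.*; (1,3)=+0→OOXX/OX.X
ply 5, O at OOXX/OXX. | (1,3)=+0→OOXX/OXXO*
ply 6: OOXX/OXXO is terminal +0 (X); from O..X/.X.. depth 5

O winning at [O..X/.X..]: False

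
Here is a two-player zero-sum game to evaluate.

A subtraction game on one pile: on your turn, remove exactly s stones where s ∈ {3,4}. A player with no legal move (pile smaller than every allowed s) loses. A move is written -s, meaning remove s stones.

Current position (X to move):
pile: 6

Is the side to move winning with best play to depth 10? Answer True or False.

X winning at [6]: True

[6] X move#1: -3:-1/3, -4:+1/2*
[2] end (terminal -1, O#2); searched 6 to 10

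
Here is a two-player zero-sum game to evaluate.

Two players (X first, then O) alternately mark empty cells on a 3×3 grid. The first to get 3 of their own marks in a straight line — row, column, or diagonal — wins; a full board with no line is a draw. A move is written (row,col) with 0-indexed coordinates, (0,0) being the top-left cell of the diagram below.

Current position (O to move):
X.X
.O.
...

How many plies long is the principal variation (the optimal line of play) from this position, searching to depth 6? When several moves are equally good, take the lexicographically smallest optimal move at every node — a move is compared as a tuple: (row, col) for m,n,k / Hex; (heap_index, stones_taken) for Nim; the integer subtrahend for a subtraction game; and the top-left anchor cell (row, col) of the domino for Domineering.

ply 1, O at X.X/.O./... | (0,1)=+0→XOX/.O./...*; (1,0)=-1→X.X/OO./...; (1,2)=-1→X.X/.OO/...; (2,0)=-1→X.X/.O./O..; (2,1)=-1→X.X/.O./.O.; (2,2)=-1→X.X/.O./..O
ply 2, X at XOX/.O./... | (1,0)=-1→XOX/XO./...; (1,2)=-1→XOX/.OX/...; (2,0)=-1→XOX/.O./X..; (2,1)=+0→XOX/.O./.X.*; (2,2)=-1→XOX/.O./..X
ply 3, O at XOX/.O./.X. | (1,0)=+0→XOX/OO./.X.*; (1,2)=+0→XOX/.OO/.X.; (2,0)=+0→XOX/.O./OX.; (2,2)=+0→XOX/.O./.XO
ply 4, X at XOX/OO./.X. | (1,2)=+0→XOX/OOX/.X.*; (2,0)=-1→XOX/OO./XX.; (2,2)=-1→XOX/OO./.XX
ply 5, O at XOX/OOX/.X. | (2,0)=-1→XOX/OOX/OX.; (2,2)=+0→XOX/OOX/.XO*
ply 6, X at XOX/OOX/.XO | (2,0)=+0→XOX/OOX/XXO*
ply 7: XOX/OOX/XXO is terminal +0 (O); from X.X/.O./... depth 6

PV length from [X.X/.O./...]: 6 plies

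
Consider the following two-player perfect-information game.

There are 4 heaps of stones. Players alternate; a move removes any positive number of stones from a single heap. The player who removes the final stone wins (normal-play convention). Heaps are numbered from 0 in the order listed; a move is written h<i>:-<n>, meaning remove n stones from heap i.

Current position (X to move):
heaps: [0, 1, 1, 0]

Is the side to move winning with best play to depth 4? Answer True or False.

X winning at [(0,1,1,0)]: False

p1 X@[(0,1,1,0)]: h1:-1[(0,0,1,0)]-1* h2:-1[(0,1,0,0)]-1
p2 O@[(0,0,1,0)]: h2:-1[(0,0,0,0)]+1*
p3 X@[(0,0,0,0)] terminal -1; root [(0,1,1,0)] d4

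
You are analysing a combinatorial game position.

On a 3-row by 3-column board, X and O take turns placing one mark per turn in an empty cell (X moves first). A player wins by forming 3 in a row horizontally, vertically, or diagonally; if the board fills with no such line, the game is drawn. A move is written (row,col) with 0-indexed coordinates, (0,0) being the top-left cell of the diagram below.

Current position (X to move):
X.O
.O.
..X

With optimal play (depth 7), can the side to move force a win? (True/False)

X winning at [X.O/.O./..X]: True

ply 1, X at X.O/.O./..X | (0,1)=-1→XXO/.O./..X; (1,0)=-1→X.O/XO./..X; (1,2)=-1→X.O/.OX/..X; (2,0)=+1→X.O/.O./X.X*; (2,1)=-1→X.O/.O./.XX
ply 2, O at X.O/.O./X.X | (0,1)=-1→XOO/.O./X.X*; (1,0)=-1→X.O/OO./X.X; (1,2)=-1→X.O/.OO/X.X; (2,1)=-1→X.O/.O./XOX
ply 3, X at XOO/.O./X.X | (1,0)=+1→XOO/XO./X.X*; (1,2)=-1→XOO/.OX/X.X; (2,1)=+1→XOO/.O./XXX
ply 4: XOO/XO./X.X is terminal -1 (O); from X.O/.O./..X depth 7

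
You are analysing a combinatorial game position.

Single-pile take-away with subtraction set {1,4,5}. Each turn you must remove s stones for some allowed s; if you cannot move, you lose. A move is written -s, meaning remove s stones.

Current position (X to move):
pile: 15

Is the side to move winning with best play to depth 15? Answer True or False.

X winning at [15]: True

ply 1, X at 15 | -1=-1→14; -4=-1→11; -5=+1→10*
ply 2, O at 10 | -1=-1→9*; -4=-1→6; -5=-1→5
ply 3, X at 9 | -1=+1→8*; -4=-1→5; -5=-1→4
ply 4, O at 8 | -1=-1→7*; -4=-1→4; -5=-1→3
ply 5, X at 7 | -1=-1→6; -4=-1→3; -5=+1→2*
ply 6, O at 2 | -1=-1→1*
ply 7, X at 1 | -1=+1→0*
ply 8: 0 is terminal -1 (O); from 15 depth 15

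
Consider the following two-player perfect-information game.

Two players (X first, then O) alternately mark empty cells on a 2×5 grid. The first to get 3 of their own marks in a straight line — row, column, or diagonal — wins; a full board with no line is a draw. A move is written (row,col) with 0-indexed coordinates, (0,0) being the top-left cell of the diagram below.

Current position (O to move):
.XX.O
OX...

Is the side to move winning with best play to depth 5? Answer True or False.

O winning at [.XX.O/OX...]: False

p1 O@[.XX.O/OX...]: (0,0)[OXX.O/OX...]-1* (0,3)[.XXOO/OX...]-1 (1,2)[.XX.O/OXO..]-1 (1,3)[.XX.O/OX.O.]-1 (1,4)[.XX.O/OX..O]-1
p2 X@[OXX.O/OX...]: (0,3)[OXXXO/OX...]+1* (1,2)[OXX.O/OXX..]+1 (1,3)[OXX.O/OX.X.]+1 (1,4)[OXX.O/OX..X]+0
p3 O@[OXXXO/OX...] terminal -1; root [.XX.O/OX...] d5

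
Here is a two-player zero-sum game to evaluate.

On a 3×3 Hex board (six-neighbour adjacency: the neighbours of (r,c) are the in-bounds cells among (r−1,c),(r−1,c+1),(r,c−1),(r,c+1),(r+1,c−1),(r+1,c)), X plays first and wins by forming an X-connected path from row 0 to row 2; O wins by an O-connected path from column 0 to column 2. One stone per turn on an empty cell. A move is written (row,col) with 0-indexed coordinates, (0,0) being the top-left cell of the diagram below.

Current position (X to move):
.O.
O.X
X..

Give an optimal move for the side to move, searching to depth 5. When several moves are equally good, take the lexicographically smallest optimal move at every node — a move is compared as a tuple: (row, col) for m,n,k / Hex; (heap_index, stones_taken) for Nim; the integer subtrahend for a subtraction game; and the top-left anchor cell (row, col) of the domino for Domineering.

ply 1, X at .O./O.X/X.. | (0,0)=-1→XO./O.X/X..; (0,2)=+1→.OX/O.X/X..*; (1,1)=-1→.O./OXX/X..; (2,1)=-1→.O./O.X/XX.; (2,2)=-1→.O./O.X/X.X
ply 2, O at .OX/O.X/X.. | (0,0)=-1→OOX/O.X/X..*; (1,1)=-1→.OX/OOX/X..; (2,1)=-1→.OX/O.X/XO.; (2,2)=-1→.OX/O.X/X.O
ply 3, X at OOX/O.X/X.. | (1,1)=+1→OOX/OXX/X..*; (2,1)=+1→OOX/O.X/XX.; (2,2)=+1→OOX/O.X/X.X
ply 4: OOX/OXX/X.. is terminal -1 (O); from .O./O.X/X.. depth 5

X's best at [.O./O.X/X..]: (0,2)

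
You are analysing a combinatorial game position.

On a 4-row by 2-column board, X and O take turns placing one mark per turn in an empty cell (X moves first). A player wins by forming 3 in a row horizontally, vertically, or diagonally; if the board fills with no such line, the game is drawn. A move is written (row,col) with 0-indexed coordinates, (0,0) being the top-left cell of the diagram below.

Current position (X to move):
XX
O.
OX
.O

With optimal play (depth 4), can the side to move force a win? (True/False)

ply 1, X at XX/O./OX/.O | (1,1)=+1→XX/OX/OX/.O*; (3,0)=+0→XX/O./OX/XO
ply 2: XX/OX/OX/.O is terminal -1 (O); from XX/O./OX/.O depth 4

X winning at [XX/O./OX/.O]: True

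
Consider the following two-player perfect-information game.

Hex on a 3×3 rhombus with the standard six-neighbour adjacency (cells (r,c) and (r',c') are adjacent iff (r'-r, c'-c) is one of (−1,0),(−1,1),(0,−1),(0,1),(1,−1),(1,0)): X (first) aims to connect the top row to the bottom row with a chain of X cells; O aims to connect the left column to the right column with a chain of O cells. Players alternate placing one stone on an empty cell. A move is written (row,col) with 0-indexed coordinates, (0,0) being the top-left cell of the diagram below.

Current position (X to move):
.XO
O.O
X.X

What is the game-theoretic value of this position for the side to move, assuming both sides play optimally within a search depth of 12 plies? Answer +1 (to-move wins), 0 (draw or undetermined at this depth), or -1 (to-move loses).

p1 X@[.XO/O.O/X.X]: (0,0)[XXO/O.O/X.X]-1 (1,1)[.XO/OXO/X.X]+1* (2,1)[.XO/O.O/XXX]-1
p2 O@[.XO/OXO/X.X] terminal -1; root [.XO/O.O/X.X] d12

value(.XO/O.O/X.X, X) = +1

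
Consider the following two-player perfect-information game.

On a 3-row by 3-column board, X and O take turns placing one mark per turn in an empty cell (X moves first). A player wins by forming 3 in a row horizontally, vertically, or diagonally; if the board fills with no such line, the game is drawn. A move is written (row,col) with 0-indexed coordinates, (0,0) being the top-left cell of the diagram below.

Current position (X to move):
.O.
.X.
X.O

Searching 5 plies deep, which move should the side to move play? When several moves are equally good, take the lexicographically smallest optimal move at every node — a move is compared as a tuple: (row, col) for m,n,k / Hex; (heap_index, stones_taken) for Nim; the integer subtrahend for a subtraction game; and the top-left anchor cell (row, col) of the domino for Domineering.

X's best at [.O./.X./X.O]: (0,0)

p1 X@[.O./.X./X.O]: (0,0)[XO./.X./X.O]+1* (0,2)[.OX/.X./X.O]+1 (1,0)[.O./XX./X.O]+1 (1,2)[.O./.XX/X.O]+1 (2,1)[.O./.X./XXO]-1
p2 O@[XO./.X./X.O]: (0,2)[XOO/.X./X.O]-1* (1,0)[XO./OX./X.O]-1 (1,2)[XO./.XO/X.O]-1 (2,1)[XO./.X./XOO]-1
p3 X@[XOO/.X./X.O]: (1,0)[XOO/XX./X.O]+1* (1,2)[XOO/.XX/X.O]+0 (2,1)[XOO/.X./XXO]-1
p4 O@[XOO/XX./X.O] terminal -1; root [.O./.X./X.O] d5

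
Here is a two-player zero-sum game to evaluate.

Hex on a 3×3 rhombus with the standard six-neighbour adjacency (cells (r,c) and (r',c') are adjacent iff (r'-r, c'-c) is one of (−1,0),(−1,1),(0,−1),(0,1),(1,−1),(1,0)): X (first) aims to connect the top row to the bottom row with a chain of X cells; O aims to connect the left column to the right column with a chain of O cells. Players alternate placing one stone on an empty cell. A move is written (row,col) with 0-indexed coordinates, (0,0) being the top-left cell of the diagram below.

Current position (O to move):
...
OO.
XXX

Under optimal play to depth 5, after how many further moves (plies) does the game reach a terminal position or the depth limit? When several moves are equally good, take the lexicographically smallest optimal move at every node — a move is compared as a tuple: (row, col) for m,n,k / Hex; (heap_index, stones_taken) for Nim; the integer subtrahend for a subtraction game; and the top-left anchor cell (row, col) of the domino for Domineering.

PV length from [.../OO./XXX]: 3 plies

ply 1, O at .../OO./XXX | (0,0)=+1→O../OO./XXX*; (0,1)=+1→.O./OO./XXX; (0,2)=+1→..O/OO./XXX; (1,2)=+1→.../OOO/XXX
ply 2, X at O../OO./XXX | (0,1)=-1→OX./OO./XXX*; (0,2)=-1→O.X/OO./XXX; (1,2)=-1→O../OOX/XXX
ply 3, O at OX./OO./XXX | (0,2)=+1→OXO/OO./XXX*; (1,2)=+1→OX./OOO/XXX
ply 4: OXO/OO./XXX is terminal -1 (X); from .../OO./XXX depth 5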